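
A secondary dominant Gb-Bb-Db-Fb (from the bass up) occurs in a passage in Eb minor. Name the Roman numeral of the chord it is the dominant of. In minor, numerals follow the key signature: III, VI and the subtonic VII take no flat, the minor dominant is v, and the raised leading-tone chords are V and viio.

The chord is a dominant seventh chord on Gb.
A dominant resolves down a perfect fifth: Gb → Cb. In Eb minor, Cb is scale degree 6, i.e. VI.

VI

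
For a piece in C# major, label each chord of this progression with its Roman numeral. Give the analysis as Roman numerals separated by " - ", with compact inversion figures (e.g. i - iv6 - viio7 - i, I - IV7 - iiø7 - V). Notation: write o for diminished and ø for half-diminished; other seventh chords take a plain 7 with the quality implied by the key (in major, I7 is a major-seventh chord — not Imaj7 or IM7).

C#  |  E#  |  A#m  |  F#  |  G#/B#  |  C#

I - V/vi - vi - IV - V6 - I

C# has root C#, degree 1 in C# major, so I.
E#: a major triad on E#, the applied dominant of vi → V/vi.
A#m: root A# is the submediant; minor triad there is vi.
F#: root F# is the subdominant; major triad there is IV.
G#/B#: major triad on G# = scale degree 5 → V6.
C# has root C#, degree 1 in C# major, so I.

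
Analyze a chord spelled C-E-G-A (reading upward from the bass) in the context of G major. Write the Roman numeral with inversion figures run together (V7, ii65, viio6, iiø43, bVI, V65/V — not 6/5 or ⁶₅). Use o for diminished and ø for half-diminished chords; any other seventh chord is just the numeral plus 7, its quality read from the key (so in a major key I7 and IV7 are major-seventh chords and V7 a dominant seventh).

The pitches A-C-E-G form a minor seventh chord rooted on A.
A is scale degree 2 in G major, and a minor seventh chord on that degree is written ii7.
With C in the bass the chord is in first inversion, so the figured bass is 65.

ii65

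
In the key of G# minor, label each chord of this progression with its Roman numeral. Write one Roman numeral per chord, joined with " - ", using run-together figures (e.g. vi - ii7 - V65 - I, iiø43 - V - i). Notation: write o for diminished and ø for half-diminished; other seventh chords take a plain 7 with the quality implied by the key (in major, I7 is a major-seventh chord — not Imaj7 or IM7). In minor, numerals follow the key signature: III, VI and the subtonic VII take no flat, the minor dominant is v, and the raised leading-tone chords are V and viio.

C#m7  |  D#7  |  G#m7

C#m7: minor seventh chord on C# = scale degree 4 → iv7.
D#7: dominant seventh chord on D# = scale degree 5 → V7.
G#m7 has root G#, degree 1 in G# minor, so i7.

iv7 - V7 - i7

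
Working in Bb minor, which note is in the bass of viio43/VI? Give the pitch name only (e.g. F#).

The applied chord viio43/VI is rooted on F: F-Ab-Cb-Ebb.
The figure 43 means second inversion — the fifth is in the bass.

Cb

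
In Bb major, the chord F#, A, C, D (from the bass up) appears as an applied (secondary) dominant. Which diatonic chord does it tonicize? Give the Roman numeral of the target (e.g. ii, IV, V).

vi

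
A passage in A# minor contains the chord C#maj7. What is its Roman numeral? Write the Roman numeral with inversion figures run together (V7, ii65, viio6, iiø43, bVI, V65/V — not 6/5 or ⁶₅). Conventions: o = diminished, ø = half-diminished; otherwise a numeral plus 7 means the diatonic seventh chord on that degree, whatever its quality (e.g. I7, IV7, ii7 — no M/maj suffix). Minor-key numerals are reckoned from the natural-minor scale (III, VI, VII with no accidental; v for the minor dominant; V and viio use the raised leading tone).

III7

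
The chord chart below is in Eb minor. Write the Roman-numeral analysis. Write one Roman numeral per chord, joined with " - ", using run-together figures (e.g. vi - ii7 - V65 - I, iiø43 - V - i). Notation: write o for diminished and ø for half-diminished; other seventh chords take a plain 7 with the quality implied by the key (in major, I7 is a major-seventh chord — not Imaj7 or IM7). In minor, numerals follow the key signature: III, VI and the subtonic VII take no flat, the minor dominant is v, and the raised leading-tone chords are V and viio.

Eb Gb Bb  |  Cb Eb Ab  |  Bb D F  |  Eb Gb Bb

i - iv6 - V - i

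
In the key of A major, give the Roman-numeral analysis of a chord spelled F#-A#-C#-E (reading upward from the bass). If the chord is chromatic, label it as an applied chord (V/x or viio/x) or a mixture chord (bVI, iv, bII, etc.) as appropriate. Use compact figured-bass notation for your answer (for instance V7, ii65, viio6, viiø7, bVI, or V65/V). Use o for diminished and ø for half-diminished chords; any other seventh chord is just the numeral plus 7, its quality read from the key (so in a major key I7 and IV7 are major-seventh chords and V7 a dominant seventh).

V7/ii

The pitches F#-A#-C#-E form a dominant seventh chord rooted on F#.
F# is not a diatonic chord root with this quality in A major, but it lies a perfect fifth above B (ii), so the chord functions as an applied dominant of ii.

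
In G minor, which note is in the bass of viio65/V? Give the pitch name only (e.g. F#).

E

The applied chord viio65/V is rooted on C#: C#-E-G-Bb.
The figure 65 means first inversion — the third is in the bass.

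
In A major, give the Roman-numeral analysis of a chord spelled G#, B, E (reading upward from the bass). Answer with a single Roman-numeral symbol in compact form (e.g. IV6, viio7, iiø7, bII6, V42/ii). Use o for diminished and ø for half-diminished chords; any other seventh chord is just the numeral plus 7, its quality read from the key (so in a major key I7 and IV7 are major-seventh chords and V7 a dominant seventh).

V6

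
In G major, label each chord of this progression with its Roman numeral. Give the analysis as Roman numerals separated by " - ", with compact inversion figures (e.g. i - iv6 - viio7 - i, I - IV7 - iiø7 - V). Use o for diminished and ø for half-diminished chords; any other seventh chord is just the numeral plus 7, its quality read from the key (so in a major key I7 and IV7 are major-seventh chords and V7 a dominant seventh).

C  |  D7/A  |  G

C has root C, degree 4 in G major, so IV.
D7/A: root D is the dominant; dominant seventh chord there is V43.
G has root G, degree 1 in G major, so I.

IV - V43 - I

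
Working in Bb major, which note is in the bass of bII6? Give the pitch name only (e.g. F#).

Eb

bII in Bb major has root Cb; the chord is Cb-Eb-Gb.
The figure 6 means first inversion — the third is in the bass.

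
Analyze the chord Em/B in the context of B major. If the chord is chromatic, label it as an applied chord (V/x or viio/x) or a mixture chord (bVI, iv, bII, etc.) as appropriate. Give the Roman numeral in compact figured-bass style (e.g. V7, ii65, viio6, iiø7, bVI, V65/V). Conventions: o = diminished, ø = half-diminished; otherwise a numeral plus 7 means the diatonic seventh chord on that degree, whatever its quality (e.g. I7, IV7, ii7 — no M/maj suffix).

iv64

Stacked in thirds the chord is E-G-B: a minor triad on E.
E is the fourth degree of B major. This is the minor subdominant, borrowed from the parallel minor.
With B in the bass the chord is in second inversion, so the figured bass is 64.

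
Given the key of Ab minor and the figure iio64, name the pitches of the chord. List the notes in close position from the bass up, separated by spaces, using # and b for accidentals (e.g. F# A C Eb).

The numeral's case and figure indicate a diminished triad. In Ab minor its root, scale degree 2, is Bb.
Stacking thirds from Bb gives Bb-Db-Fb.
With the 64 figure the chord is in second inversion; from the bass Fb upward in close position it reads Fb-Bb-Db.

Fb Bb Db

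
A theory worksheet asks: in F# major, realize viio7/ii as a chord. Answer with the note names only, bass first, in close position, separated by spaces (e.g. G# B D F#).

F## A# C# E

viio7/ii is a secondary leading-tone chord. The target ii is G# in F# major; the applied chord is rooted a semitone below, on F##.
Building a fully diminished seventh chord on F## gives F##-A#-C#-E.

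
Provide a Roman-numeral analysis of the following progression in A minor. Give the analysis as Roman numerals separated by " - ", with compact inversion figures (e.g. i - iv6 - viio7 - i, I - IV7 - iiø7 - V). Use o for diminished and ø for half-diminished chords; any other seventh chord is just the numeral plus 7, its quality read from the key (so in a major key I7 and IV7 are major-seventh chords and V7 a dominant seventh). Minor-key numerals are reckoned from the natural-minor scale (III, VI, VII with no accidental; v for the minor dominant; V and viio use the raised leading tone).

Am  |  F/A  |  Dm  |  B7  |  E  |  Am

Am: root A is the tonic; minor triad there is i.
F/A: root F is the submediant; major triad there is VI6.
Dm has root D, degree 4 in A minor, so iv.
B7 is the secondary dominant of V (dominant seventh chord on B): V7/V.
E has root E, degree 5 in A minor, so V.
Am has root A, degree 1 in A minor, so i.

i - VI6 - iv - V7/V - V - i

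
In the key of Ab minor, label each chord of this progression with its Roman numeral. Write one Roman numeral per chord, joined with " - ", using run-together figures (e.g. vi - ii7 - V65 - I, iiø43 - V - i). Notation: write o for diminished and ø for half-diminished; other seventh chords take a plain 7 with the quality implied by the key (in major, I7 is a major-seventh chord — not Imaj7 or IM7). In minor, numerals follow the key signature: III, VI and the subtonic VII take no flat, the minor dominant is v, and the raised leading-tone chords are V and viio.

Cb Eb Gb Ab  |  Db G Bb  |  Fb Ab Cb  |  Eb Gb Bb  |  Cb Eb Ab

Cb-Eb-Gb-Ab has root Ab, degree 1 in Ab minor, so i65.
Db-G-Bb: root G is the leading tone; diminished triad there is viio64.
Fb-Ab-Cb: major triad on Fb = scale degree 6 → VI.
Eb-Gb-Bb: root Eb is the dominant; minor triad there is v.
Cb-Eb-Ab: root Ab is the tonic; minor triad there is i6.

i65 - viio64 - VI - v - i6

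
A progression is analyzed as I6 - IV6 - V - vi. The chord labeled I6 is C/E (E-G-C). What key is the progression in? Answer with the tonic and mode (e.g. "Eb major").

The anchor chord is a major triad on C, labeled I6.
If C is scale degree 1 and the mode makes that degree carry a major triad, the tonic is C and the mode is major.

C major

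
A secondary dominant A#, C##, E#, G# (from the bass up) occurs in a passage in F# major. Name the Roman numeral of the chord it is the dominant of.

vi

The chord is a dominant seventh chord on A#.
A dominant resolves down a perfect fifth: A# → D#. In F# major, D# is scale degree 6, i.e. vi.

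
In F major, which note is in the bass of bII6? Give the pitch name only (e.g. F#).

Bb

bII in F major has root Gb; the chord is Gb-Bb-Db.
The figure 6 means first inversion — the third is in the bass.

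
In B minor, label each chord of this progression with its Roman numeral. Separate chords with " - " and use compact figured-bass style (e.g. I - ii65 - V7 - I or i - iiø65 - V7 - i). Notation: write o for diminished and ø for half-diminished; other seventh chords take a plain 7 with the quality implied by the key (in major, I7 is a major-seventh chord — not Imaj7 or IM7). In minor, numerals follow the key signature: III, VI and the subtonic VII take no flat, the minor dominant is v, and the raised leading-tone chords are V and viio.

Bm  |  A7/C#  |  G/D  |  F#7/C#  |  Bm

i - VII65 - VI64 - V43 - i

Bm has root B, degree 1 in B minor, so i.
A7/C#: root A is the subtonic; dominant seventh chord there is VII65.
G/D: root G is the submediant; major triad there is VI64.
F#7/C#: dominant seventh chord on F# = scale degree 5 → V43.
Bm has root B, degree 1 in B minor, so i.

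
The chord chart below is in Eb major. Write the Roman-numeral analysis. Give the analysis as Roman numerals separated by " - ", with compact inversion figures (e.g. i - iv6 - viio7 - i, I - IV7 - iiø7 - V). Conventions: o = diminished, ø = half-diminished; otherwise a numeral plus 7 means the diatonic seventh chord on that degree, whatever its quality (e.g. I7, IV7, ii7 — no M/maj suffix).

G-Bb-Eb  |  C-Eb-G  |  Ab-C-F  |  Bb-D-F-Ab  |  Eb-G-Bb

I6 - vi - ii6 - V7 - I

G-Bb-Eb: major triad on Eb = scale degree 1 → I6.
C-Eb-G: minor triad on C = scale degree 6 → vi.
Ab-C-F: minor triad on F = scale degree 2 → ii6.
Bb-D-F-Ab has root Bb, degree 5 in Eb major, so V7.
Eb-G-Bb has root Eb, degree 1 in Eb major, so I.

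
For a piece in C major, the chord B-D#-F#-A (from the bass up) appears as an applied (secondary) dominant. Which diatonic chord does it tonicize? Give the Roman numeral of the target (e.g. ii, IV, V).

The chord is a dominant seventh chord on B.
A dominant resolves down a perfect fifth: B → E. In C major, E is scale degree 3, i.e. iii.

iii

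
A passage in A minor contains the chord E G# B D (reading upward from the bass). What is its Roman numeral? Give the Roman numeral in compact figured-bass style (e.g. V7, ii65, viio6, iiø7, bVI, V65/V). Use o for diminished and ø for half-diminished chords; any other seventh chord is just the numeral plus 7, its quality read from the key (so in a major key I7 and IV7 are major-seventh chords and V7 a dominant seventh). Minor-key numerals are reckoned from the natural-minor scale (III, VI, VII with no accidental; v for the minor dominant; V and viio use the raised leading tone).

The pitches E-G#-B-D form a dominant seventh chord rooted on E.
E is scale degree 5 in A minor, and a dominant seventh chord on that degree is written V7.

V7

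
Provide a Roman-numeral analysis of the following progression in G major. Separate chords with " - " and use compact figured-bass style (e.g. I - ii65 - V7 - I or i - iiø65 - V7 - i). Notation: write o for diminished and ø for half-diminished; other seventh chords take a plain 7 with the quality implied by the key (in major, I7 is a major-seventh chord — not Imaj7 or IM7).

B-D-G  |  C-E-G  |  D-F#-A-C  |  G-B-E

I6 - IV - V7 - vi6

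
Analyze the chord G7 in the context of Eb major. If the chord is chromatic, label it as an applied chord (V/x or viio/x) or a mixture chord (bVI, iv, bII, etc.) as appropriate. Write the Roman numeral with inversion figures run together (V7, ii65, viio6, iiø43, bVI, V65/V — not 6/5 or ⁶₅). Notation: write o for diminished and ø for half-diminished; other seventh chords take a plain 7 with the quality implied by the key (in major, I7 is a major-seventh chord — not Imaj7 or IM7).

Stacked in thirds the chord is G-B-D-F: a dominant seventh chord on G.
G is not a diatonic chord root with this quality in Eb major, but it lies a perfect fifth above C (vi), so the chord functions as an applied dominant of vi.

V7/vi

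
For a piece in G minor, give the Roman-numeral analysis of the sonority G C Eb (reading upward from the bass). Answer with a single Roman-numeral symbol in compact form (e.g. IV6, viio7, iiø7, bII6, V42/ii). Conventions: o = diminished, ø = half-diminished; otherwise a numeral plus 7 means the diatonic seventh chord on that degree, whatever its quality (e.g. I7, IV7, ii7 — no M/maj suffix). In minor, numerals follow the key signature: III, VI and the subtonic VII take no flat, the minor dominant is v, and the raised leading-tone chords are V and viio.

iv64

The pitches C-Eb-G form a minor triad rooted on C.
C is scale degree 4 in G minor, and a minor triad on that degree is written iv.
With G in the bass the chord is in second inversion, so the figured bass is 64.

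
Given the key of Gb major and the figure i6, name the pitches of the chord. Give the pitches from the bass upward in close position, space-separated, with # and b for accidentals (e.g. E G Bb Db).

Bbb Db Gb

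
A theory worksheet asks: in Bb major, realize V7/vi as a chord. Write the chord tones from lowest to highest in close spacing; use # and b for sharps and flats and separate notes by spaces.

D F# A C

The slash means an applied dominant: we want the dominant of vi. In Bb major, vi is G minor, and its dominant is built on D.
Building a dominant seventh chord on D gives D-F#-A-C.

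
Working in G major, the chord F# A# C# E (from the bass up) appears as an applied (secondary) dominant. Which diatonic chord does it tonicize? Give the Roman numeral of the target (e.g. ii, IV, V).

The chord is a dominant seventh chord on F#.
A dominant resolves down a perfect fifth: F# → B. In G major, B is scale degree 3, i.e. iii.

iii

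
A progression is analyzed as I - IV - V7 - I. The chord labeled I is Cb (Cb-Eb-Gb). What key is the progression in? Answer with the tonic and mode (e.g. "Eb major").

Cb major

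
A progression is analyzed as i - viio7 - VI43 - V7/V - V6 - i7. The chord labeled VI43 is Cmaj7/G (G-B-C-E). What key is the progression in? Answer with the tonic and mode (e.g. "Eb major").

VI43 is given as G-B-C-E — a major seventh chord with root C.
VI43 on C implies C is the submediant; that puts the tonic at E, and the uppercase numeral fits minor mode.

E minor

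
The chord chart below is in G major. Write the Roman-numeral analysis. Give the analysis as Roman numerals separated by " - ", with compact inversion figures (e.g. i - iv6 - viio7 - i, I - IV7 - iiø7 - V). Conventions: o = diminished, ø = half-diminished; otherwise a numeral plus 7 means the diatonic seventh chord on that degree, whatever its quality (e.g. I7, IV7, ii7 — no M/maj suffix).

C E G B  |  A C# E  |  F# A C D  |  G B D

C-E-G-B: major seventh chord on C = scale degree 4 → IV7.
A-C#-E: chromatic; A is V of V, so V/V.
F#-A-C-D: root D is the dominant; dominant seventh chord there is V65.
G-B-D: root G is the tonic; major triad there is I.

IV7 - V/V - V65 - I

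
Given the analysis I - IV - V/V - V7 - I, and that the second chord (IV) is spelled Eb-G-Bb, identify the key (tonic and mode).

The chord Eb is a major triad rooted on Eb; its label is IV.
If Eb is scale degree 4 and the mode makes that degree carry a major triad, the tonic is Bb and the mode is major.

Bb major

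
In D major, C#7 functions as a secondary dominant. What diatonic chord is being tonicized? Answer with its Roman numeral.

iii

The chord is a dominant seventh chord on C#.
A dominant resolves down a perfect fifth: C# → F#. In D major, F# is scale degree 3, i.e. iii.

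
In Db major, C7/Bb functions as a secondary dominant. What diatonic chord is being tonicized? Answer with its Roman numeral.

iii

The chord is a dominant seventh chord on C.
A dominant resolves down a perfect fifth: C → F. In Db major, F is scale degree 3, i.e. iii.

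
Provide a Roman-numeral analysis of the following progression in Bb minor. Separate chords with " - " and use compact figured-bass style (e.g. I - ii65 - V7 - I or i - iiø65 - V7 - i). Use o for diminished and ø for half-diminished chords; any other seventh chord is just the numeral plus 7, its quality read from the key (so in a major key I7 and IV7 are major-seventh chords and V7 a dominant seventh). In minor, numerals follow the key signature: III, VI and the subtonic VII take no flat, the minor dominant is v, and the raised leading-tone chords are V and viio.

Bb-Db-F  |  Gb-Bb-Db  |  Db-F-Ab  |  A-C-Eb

Bb-Db-F: minor triad on Bb = scale degree 1 → i.
Gb-Bb-Db: root Gb is the submediant; major triad there is VI.
Db-F-Ab: root Db is the mediant; major triad there is III.
A-C-Eb has root A, degree 7 in Bb minor, so viio.

i - VI - III - viio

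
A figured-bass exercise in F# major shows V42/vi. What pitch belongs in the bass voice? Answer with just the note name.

The applied chord V42/vi is rooted on A#: A#-C##-E#-G#.
The figure 42 means third inversion — the seventh is in the bass.

G#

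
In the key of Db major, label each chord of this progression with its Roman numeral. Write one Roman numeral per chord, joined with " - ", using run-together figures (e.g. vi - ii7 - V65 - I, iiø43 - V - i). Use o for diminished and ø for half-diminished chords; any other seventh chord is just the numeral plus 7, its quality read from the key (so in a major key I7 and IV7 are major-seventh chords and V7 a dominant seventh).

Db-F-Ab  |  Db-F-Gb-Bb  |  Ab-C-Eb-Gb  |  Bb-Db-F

I - IV43 - V7 - vi

Db-F-Ab: major triad on Db = scale degree 1 → I.
Db-F-Gb-Bb has root Gb, degree 4 in Db major, so IV43.
Ab-C-Eb-Gb: dominant seventh chord on Ab = scale degree 5 → V7.
Bb-Db-F: minor triad on Bb = scale degree 6 → vi.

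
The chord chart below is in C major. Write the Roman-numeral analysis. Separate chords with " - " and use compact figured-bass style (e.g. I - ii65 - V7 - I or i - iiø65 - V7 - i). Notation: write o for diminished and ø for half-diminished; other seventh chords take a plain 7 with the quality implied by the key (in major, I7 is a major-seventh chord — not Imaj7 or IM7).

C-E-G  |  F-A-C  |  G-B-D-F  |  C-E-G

C-E-G has root C, degree 1 in C major, so I.
F-A-C: root F is the subdominant; major triad there is IV.
G-B-D-F: dominant seventh chord on G = scale degree 5 → V7.
C-E-G has root C, degree 1 in C major, so I.

I - IV - V7 - I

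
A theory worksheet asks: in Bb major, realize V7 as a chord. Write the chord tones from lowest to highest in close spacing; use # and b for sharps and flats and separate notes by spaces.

In Bb major, the dominant is F, and the diatonic chord built there is a dominant seventh chord.
That chord is spelled F-A-C-Eb.

F A C Eb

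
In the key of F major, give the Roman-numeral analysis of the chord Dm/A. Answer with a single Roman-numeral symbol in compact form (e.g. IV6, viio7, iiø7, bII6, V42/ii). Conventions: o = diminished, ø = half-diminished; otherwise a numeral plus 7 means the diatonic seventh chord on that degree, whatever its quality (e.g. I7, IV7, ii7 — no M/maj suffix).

vi64

Stacked in thirds the chord is D-F-A: a minor triad on D.
D is scale degree 6 in F major, and a minor triad on that degree is written vi.
With A in the bass the chord is in second inversion, so the figured bass is 64.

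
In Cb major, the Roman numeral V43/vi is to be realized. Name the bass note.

The applied chord V43/vi is rooted on Eb: Eb-G-Bb-Db.
The figure 43 means second inversion — the fifth is in the bass.

Bb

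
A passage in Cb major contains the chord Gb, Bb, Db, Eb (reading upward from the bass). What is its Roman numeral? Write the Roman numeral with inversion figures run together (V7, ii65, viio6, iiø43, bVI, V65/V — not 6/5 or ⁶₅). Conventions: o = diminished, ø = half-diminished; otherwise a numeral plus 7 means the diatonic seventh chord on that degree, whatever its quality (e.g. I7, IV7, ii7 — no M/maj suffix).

Stacked in thirds the chord is Eb-Gb-Bb-Db: a minor seventh chord on Eb.
Eb is scale degree 3 in Cb major, and a minor seventh chord on that degree is written iii7.
With Gb in the bass the chord is in first inversion, so the figured bass is 65.

iii65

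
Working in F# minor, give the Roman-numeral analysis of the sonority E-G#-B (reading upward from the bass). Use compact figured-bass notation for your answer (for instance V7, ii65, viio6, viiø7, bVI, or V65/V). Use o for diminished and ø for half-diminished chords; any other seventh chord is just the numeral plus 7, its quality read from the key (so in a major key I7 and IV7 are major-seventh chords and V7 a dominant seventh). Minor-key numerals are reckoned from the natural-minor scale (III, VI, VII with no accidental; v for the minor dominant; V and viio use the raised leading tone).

VII

Stacked in thirds the chord is E-G#-B: a major triad on E.
E is scale degree 7 in F# minor, and a major triad on that degree is written VII.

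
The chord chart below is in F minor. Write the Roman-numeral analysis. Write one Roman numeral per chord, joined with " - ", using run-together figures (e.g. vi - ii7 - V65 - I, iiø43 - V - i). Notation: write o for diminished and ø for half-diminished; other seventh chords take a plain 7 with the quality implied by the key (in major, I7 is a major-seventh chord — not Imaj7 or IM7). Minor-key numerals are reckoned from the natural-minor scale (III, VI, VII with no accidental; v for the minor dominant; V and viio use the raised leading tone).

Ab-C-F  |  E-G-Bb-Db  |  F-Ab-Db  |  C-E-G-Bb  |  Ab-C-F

i6 - viio7 - VI6 - V7 - i6

Ab-C-F: minor triad on F = scale degree 1 → i6.
E-G-Bb-Db: fully diminished seventh chord on E = scale degree 7 → viio7.
F-Ab-Db has root Db, degree 6 in F minor, so VI6.
C-E-G-Bb: dominant seventh chord on C = scale degree 5 → V7.
Ab-C-F: root F is the tonic; minor triad there is i6.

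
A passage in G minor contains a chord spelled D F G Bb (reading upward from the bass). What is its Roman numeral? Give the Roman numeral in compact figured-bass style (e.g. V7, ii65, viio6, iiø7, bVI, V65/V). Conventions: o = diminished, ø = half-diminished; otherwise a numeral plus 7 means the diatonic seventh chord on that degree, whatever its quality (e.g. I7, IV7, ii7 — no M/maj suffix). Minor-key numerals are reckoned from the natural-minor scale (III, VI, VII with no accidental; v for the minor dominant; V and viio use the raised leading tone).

Stacked in thirds the chord is G-Bb-D-F: a minor seventh chord on G.
G is scale degree 1 in G minor, and a minor seventh chord on that degree is written i7.
With D in the bass the chord is in second inversion, so the figured bass is 43.

i43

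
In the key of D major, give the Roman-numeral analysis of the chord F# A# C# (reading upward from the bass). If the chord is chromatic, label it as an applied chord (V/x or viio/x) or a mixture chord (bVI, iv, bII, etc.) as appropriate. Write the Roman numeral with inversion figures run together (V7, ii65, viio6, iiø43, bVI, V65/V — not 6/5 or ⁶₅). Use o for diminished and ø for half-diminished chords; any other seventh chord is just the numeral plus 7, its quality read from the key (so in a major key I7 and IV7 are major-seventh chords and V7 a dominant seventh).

V/vi

Stacked in thirds the chord is F#-A#-C#: a major triad on F#.
F# is not a diatonic chord root with this quality in D major, but it lies a perfect fifth above B (vi), so the chord functions as an applied dominant of vi.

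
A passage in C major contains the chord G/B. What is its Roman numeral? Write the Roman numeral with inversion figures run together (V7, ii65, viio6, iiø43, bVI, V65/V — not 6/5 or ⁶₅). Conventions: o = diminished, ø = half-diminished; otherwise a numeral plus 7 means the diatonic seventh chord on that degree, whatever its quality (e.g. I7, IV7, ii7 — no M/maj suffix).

V6

The pitches G-B-D form a major triad rooted on G.
In C major, G is the dominant; the diatonic major triad there is V.
With B in the bass the chord is in first inversion, so the figured bass is 6.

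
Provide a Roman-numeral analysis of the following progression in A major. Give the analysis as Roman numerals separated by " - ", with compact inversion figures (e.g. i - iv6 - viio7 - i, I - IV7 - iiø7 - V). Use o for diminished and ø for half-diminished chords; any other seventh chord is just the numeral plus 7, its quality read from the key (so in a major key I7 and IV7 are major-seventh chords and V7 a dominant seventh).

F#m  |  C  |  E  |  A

vi - bIII - V - I

F#m: minor triad on F# = scale degree 6 → vi.
C is non-diatonic — bIII, a mixture chord from A minor.
E: major triad on E = scale degree 5 → V.
A: root A is the tonic; major triad there is I.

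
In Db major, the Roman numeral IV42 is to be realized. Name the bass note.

IV in Db major has root Gb; the chord is Gb-Bb-Db-F.
The figure 42 means third inversion — the seventh is in the bass.

F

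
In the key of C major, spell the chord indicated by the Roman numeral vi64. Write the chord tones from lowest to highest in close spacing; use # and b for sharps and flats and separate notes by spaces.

E A C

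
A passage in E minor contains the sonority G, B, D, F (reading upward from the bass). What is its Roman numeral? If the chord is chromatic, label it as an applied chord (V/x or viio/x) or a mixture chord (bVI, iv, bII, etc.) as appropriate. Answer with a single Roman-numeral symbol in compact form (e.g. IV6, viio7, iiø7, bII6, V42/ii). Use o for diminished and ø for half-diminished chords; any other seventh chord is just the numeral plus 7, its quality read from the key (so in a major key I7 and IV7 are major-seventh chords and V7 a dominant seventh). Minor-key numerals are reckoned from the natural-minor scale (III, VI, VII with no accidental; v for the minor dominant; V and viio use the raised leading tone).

The pitches G-B-D-F form a dominant seventh chord rooted on G.
G is not a diatonic chord root with this quality in E minor, but it lies a perfect fifth above C (VI), so the chord functions as an applied dominant of VI.

V7/VI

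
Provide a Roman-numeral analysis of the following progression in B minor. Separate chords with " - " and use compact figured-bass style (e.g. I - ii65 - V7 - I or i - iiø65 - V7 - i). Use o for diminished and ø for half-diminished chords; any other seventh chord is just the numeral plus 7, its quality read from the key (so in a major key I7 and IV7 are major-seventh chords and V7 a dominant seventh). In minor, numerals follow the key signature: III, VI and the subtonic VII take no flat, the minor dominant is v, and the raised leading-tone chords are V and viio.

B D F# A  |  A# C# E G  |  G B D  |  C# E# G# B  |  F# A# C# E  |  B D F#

B-D-F#-A has root B, degree 1 in B minor, so i7.
A#-C#-E-G: fully diminished seventh chord on A# = scale degree 7 → viio7.
G-B-D: root G is the submediant; major triad there is VI.
C#-E#-G#-B: a dominant seventh chord on C#, the applied dominant of V → V7/V.
F#-A#-C#-E has root F#, degree 5 in B minor, so V7.
B-D-F#: minor triad on B = scale degree 1 → i.

i7 - viio7 - VI - V7/V - V7 - i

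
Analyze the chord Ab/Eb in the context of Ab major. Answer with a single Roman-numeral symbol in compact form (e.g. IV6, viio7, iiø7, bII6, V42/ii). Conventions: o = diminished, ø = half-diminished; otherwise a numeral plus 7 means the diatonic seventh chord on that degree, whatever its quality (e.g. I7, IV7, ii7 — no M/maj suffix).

I64

Stacked in thirds the chord is Ab-C-Eb: a major triad on Ab.
In Ab major, Ab is the tonic; the diatonic major triad there is I.
With Eb in the bass the chord is in second inversion, so the figured bass is 64.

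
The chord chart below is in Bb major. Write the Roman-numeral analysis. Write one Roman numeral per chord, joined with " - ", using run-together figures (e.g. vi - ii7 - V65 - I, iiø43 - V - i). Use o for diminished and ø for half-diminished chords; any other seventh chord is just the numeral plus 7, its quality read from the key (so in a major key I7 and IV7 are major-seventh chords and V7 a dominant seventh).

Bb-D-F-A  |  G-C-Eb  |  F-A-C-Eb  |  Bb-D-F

I7 - ii64 - V7 - I

Bb-D-F-A: major seventh chord on Bb = scale degree 1 → I7.
G-C-Eb: root C is the supertonic; minor triad there is ii64.
F-A-C-Eb: root F is the dominant; dominant seventh chord there is V7.
Bb-D-F: root Bb is the tonic; major triad there is I.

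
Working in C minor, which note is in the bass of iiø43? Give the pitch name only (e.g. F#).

iiø in C minor has root D; the chord is D-F-Ab-C.
The figure 43 means second inversion — the fifth is in the bass.

Ab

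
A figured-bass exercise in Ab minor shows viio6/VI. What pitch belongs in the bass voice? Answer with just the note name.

Gb

The applied chord viio6/VI is rooted on Eb: Eb-Gb-Bbb.
The figure 6 means first inversion — the third is in the bass.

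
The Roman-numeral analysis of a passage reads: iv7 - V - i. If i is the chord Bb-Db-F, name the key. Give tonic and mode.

The chord Bbm is a minor triad rooted on Bb; its label is i.
If Bb is scale degree 1 and the mode makes that degree carry a minor triad, the tonic is Bb and the mode is minor.

Bb minor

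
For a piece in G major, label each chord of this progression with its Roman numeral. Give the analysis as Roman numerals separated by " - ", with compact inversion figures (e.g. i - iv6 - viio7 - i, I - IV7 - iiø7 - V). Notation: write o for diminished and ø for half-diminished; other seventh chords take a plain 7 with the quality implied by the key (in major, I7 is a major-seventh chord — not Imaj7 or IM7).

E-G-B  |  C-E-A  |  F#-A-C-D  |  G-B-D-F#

E-G-B: root E is the submediant; minor triad there is vi.
C-E-A: root A is the supertonic; minor triad there is ii6.
F#-A-C-D: root D is the dominant; dominant seventh chord there is V65.
G-B-D-F#: root G is the tonic; major seventh chord there is I7.

vi - ii6 - V65 - I7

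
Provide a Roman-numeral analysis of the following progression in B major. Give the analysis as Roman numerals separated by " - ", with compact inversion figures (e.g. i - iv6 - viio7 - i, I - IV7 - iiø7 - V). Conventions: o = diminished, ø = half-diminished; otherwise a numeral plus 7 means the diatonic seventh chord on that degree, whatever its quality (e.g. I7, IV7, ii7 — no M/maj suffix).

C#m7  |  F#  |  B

ii7 - V - I

C#m7 has root C#, degree 2 in B major, so ii7.
F# has root F#, degree 5 in B major, so V.
B: root B is the tonic; major triad there is I.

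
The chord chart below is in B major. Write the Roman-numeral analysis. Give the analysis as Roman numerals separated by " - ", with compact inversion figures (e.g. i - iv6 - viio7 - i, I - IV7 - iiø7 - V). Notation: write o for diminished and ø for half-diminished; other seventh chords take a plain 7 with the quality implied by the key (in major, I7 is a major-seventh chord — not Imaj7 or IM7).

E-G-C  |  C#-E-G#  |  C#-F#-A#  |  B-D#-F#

E-G-C is non-diatonic — a major triad on the lowered supertonic (C): the Neapolitan sixth, bII6 (third, E, in the bass — hence the 6).
C#-E-G#: minor triad on C# = scale degree 2 → ii.
C#-F#-A#: major triad on F# = scale degree 5 → V64.
B-D#-F#: major triad on B = scale degree 1 → I.

bII6 - ii - V64 - I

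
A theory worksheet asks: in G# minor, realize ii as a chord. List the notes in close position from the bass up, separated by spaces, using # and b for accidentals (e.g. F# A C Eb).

A# C# E#

Scale degree 2 in G# minor is A#; here the chord built on it is altered to a minor triad. ii is the minor supertonic, borrowed from the parallel major (the Dorian ii).
So the chord is A#-C#-E#.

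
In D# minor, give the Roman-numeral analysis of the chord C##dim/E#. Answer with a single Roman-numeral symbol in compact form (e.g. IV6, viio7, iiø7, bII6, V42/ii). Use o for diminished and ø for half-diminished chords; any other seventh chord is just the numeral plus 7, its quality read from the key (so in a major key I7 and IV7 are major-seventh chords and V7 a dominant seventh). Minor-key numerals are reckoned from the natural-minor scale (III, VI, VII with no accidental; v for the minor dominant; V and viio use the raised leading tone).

The pitches C##-E#-G# form a diminished triad rooted on C##.
In D# minor, C## is the leading tone; the diatonic diminished triad there is viio.
With E# in the bass the chord is in first inversion, so the figured bass is 6.

viio6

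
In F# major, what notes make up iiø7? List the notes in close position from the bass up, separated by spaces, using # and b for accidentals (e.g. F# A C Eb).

G# B D F#

Scale degree 2 in F# major is G#; here the chord built on it is altered to a half-diminished seventh chord. iiø7 is the half-diminished supertonic seventh, borrowed from the parallel minor.
So the chord is G#-B-D-F#.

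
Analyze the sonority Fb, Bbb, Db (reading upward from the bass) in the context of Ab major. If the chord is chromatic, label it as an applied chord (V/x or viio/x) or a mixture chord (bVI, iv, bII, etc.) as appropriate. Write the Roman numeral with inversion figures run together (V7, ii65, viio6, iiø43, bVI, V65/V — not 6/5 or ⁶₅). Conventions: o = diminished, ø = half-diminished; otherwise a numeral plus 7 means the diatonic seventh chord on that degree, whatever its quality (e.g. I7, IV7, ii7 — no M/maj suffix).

bII64

Stacked in thirds the chord is Bbb-Db-Fb: a major triad on Bbb.
Bbb is the lowered second degree of Ab major (diatonic 2 would be Bb). This is the Neapolitan chord — a major triad on the lowered second degree.
With Fb in the bass the chord is in second inversion, so the figured bass is 64.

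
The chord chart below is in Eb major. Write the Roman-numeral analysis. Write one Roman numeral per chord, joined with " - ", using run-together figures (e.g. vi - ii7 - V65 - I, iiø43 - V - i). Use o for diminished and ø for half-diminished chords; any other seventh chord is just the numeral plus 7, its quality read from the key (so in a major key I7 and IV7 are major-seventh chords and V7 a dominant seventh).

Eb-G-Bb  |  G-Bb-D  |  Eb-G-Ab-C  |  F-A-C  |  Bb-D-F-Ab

Eb-G-Bb: root Eb is the tonic; major triad there is I.
G-Bb-D: root G is the mediant; minor triad there is iii.
Eb-G-Ab-C: root Ab is the subdominant; major seventh chord there is IV43.
F-A-C: chromatic; F is V of V, so V/V.
Bb-D-F-Ab: dominant seventh chord on Bb = scale degree 5 → V7.

I - iii - IV43 - V/V - V7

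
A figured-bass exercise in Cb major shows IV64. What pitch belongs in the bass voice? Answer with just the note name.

IV in Cb major has root Fb; the chord is Fb-Ab-Cb.
The figure 64 means second inversion — the fifth is in the bass.

Cb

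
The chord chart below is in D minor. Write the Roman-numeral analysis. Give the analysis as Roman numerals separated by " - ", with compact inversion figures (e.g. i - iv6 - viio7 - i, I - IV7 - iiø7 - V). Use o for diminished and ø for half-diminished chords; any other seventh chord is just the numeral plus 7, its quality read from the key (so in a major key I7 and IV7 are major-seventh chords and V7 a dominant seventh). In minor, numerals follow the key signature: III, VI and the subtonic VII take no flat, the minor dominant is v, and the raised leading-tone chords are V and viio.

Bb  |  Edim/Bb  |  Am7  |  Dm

VI - iio64 - v7 - i

Bb has root Bb, degree 6 in D minor, so VI.
Edim/Bb: root E is the supertonic; diminished triad there is iio64.
Am7: minor seventh chord on A = scale degree 5 → v7.
Dm: root D is the tonic; minor triad there is i.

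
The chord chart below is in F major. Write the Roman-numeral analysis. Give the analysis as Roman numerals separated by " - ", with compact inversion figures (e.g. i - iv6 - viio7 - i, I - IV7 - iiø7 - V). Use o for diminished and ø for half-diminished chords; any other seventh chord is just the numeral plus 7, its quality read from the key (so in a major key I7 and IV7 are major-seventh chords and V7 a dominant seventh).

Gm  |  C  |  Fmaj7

Gm: minor triad on G = scale degree 2 → ii.
C: root C is the dominant; major triad there is V.
Fmaj7 has root F, degree 1 in F major, so I7.

ii - V - I7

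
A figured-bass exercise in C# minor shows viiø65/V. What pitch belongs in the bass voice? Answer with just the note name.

The applied chord viiø65/V is rooted on F##: F##-A#-C#-E#.
The figure 65 means first inversion — the third is in the bass.

A#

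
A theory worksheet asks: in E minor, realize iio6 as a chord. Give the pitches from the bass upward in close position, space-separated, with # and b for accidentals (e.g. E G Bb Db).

In E minor, scale degree 2 is F#, and the diatonic chord built there is a diminished triad.
That chord is spelled F#-A-C.
With the 6 figure the chord is in first inversion; from the bass A upward in close position it reads A-C-F#.

A C F#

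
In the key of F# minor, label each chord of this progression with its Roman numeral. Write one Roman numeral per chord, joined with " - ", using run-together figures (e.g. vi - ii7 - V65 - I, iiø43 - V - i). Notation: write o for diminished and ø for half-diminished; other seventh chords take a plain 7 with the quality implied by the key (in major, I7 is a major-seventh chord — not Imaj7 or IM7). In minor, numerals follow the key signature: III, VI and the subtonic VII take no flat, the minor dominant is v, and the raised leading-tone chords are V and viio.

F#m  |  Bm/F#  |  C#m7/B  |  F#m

F#m: root F# is the tonic; minor triad there is i.
Bm/F# has root B, degree 4 in F# minor, so iv64.
C#m7/B has root C#, degree 5 in F# minor, so v42.
F#m has root F#, degree 1 in F# minor, so i.

i - iv64 - v42 - i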